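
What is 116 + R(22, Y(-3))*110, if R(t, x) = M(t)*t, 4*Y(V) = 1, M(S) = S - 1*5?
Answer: 41256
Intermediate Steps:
M(S) = -5 + S (M(S) = S - 5 = -5 + S)
Y(V) = 1/4 (Y(V) = (1/4)*1 = 1/4)
R(t, x) = t*(-5 + t) (R(t, x) = (-5 + t)*t = t*(-5 + t))
116 + R(22, Y(-3))*110 = 116 + (22*(-5 + 22))*110 = 116 + (22*17)*110 = 116 + 374*110 = 116 + 41140 = 41256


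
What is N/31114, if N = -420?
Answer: -210/15557 ≈ -0.013499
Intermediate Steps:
N/31114 = -420/31114 = -420*1/31114 = -210/15557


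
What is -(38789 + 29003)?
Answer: -67792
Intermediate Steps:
-(38789 + 29003) = -1*67792 = -67792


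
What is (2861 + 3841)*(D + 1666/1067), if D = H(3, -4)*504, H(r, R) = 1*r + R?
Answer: -3592955604/1067 ≈ -3.3673e+6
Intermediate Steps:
H(r, R) = R + r (H(r, R) = r + R = R + r)
D = -504 (D = (-4 + 3)*504 = -1*504 = -504)
(2861 + 3841)*(D + 1666/1067) = (2861 + 3841)*(-504 + 1666/1067) = 6702*(-504 + 1666*(1/1067)) = 6702*(-504 + 1666/1067) = 6702*(-536102/1067) = -3592955604/1067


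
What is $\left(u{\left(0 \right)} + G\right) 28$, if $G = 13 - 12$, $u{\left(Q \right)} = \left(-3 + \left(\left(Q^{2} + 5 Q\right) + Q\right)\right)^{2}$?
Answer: $280$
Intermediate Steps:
$u{\left(Q \right)} = \left(-3 + Q^{2} + 6 Q\right)^{2}$ ($u{\left(Q \right)} = \left(-3 + \left(Q^{2} + 6 Q\right)\right)^{2} = \left(-3 + Q^{2} + 6 Q\right)^{2}$)
$G = 1$
$\left(u{\left(0 \right)} + G\right) 28 = \left(\left(-3 + 0^{2} + 6 \cdot 0\right)^{2} + 1\right) 28 = \left(\left(-3 + 0 + 0\right)^{2} + 1\right) 28 = \left(\left(-3\right)^{2} + 1\right) 28 = \left(9 + 1\right) 28 = 10 \cdot 28 = 280$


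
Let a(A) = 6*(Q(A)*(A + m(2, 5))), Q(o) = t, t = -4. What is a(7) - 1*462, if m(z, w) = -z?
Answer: -582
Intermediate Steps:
Q(o) = -4
a(A) = 48 - 24*A (a(A) = 6*(-4*(A - 1*2)) = 6*(-4*(A - 2)) = 6*(-4*(-2 + A)) = 6*(8 - 4*A) = 48 - 24*A)
a(7) - 1*462 = (48 - 24*7) - 1*462 = (48 - 168) - 462 = -120 - 462 = -582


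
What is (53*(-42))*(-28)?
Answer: 62328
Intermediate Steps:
(53*(-42))*(-28) = -2226*(-28) = 62328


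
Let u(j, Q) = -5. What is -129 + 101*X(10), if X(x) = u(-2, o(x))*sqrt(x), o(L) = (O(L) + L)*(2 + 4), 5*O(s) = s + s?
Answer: -129 - 505*sqrt(10) ≈ -1725.9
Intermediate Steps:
O(s) = 2*s/5 (O(s) = (s + s)/5 = (2*s)/5 = 2*s/5)
o(L) = 42*L/5 (o(L) = (2*L/5 + L)*(2 + 4) = (7*L/5)*6 = 42*L/5)
X(x) = -5*sqrt(x)
-129 + 101*X(10) = -129 + 101*(-5*sqrt(10)) = -129 - 505*sqrt(10)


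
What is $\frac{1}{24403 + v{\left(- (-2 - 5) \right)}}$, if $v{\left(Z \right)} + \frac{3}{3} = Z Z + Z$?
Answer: $\frac{1}{24458} \approx 4.0886 \cdot 10^{-5}$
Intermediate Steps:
$v{\left(Z \right)} = -1 + Z + Z^{2}$ ($v{\left(Z \right)} = -1 + \left(Z Z + Z\right) = -1 + \left(Z^{2} + Z\right) = -1 + \left(Z + Z^{2}\right) = -1 + Z + Z^{2}$)
$\frac{1}{24403 + v{\left(- (-2 - 5) \right)}} = \frac{1}{24403 - \left(-6 - \left(-2 - 5\right)^{2}\right)} = \frac{1}{24403 - \left(-6 - 49\right)} = \frac{1}{24403 + \left(-1 + 7 + 7^{2}\right)} = \frac{1}{24403 + \left(-1 + 7 + 49\right)} = \frac{1}{24403 + 55} = \frac{1}{24458}$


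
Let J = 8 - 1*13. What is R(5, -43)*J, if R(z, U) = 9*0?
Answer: 0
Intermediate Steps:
R(z, U) = 0
J = -5 (J = 8 - 13 = -5)
R(5, -43)*J = 0*(-5) = 0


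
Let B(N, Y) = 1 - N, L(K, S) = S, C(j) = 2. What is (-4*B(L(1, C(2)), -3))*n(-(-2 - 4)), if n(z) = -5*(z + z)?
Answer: -240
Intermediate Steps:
n(z) = -10*z
(-4*B(L(1, C(2)), -3))*n(-(-2 - 4)) = (-4*(1 - 1*2))*(-(-10)*(-2 - 4)) = (-4*(1 - 2))*(-(-10)*(-6)) = (-4*(-1))*(-10*6) = 4*(-60) = -240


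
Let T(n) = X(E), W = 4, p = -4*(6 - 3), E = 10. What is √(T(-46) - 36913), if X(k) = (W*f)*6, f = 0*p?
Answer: I*√36913 ≈ 192.13*I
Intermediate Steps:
p = -12 (p = -4*3 = -12)
f = 0 (f = 0*(-12) = 0)
X(k) = 0 (X(k) = (4*0)*6 = 0*6 = 0)
T(n) = 0
√(T(-46) - 36913) = √(0 - 36913) = √(-36913) = I*√36913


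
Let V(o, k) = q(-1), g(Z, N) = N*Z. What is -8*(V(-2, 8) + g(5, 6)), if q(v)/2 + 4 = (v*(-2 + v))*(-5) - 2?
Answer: 96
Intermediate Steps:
q(v) = -12 - 10*v*(-2 + v) (q(v) = -8 + 2*((v*(-2 + v))*(-5) - 2) = -8 + 2*(-5*v*(-2 + v) - 2) = -8 + 2*(-2 - 5*v*(-2 + v)) = -8 + (-4 - 10*v*(-2 + v)) = -12 - 10*v*(-2 + v))
V(o, k) = -42 (V(o, k) = -12 - 10*(-1)² + 20*(-1) = -12 - 10*1 - 20 = -12 - 10 - 20 = -42)
-8*(V(-2, 8) + g(5, 6)) = -8*(-42 + 6*5) = -8*(-42 + 30) = -8*(-12) = 96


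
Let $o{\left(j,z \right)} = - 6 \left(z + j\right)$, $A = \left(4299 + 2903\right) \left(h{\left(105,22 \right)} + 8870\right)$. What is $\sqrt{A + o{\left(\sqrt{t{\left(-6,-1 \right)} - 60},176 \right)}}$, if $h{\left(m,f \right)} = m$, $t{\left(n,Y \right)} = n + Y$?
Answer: $\sqrt{64636894 - 6 i \sqrt{67}} \approx 8039.7 - 0.003 i$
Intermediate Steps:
$t{\left(n,Y \right)} = Y + n$
$A = 64637950$ ($A = \left(4299 + 2903\right) \left(105 + 8870\right) = 7202 \cdot 8975 = 64637950$)
$o{\left(j,z \right)} = - 6 j - 6 z$ ($o{\left(j,z \right)} = - 6 \left(j + z\right) = - 6 j - 6 z$)
$\sqrt{A + o{\left(\sqrt{t{\left(-6,-1 \right)} - 60},176 \right)}} = \sqrt{64637950 - \left(1056 + 6 \sqrt{\left(-1 - 6\right) - 60}\right)} = \sqrt{64637950 - \left(1056 + 6 \sqrt{-7 - 60}\right)} = \sqrt{64637950 - \left(1056 + 6 \sqrt{-67}\right)} = \sqrt{64637950 - \left(1056 + 6 i \sqrt{67}\right)} = \sqrt{64636894 - 6 i \sqrt{67}}$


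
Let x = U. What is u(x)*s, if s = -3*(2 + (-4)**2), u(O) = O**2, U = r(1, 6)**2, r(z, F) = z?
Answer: -54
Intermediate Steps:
U = 1 (U = 1**2 = 1)
x = 1
s = -54 (s = -3*(2 + 16) = -3*18 = -54)
u(x)*s = 1**2*(-54) = 1*(-54) = -54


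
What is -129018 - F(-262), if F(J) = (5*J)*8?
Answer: -118538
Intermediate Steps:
F(J) = 40*J
-129018 - F(-262) = -129018 - 40*(-262) = -129018 - 1*(-10480) = -129018 + 10480 = -118538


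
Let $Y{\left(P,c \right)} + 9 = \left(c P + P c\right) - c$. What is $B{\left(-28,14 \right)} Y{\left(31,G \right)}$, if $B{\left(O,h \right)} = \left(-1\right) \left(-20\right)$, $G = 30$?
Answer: $36420$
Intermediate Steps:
$Y{\left(P,c \right)} = -9 - c + 2 P c$ ($Y{\left(P,c \right)} = -9 - \left(c - P c - c P\right) = -9 - \left(c - 2 P c\right) = -9 + \left(2 P c - c\right) = -9 + \left(- c + 2 P c\right) = -9 - c + 2 P c$)
$B{\left(O,h \right)} = 20$
$B{\left(-28,14 \right)} Y{\left(31,G \right)} = 20 \left(-9 - 30 + 2 \cdot 31 \cdot 30\right) = 20 \left(-9 - 30 + 1860\right) = 20 \cdot 1821 = 36420$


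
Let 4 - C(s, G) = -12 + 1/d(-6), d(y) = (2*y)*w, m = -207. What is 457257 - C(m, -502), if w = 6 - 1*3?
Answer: 16460675/36 ≈ 4.5724e+5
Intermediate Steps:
w = 3 (w = 6 - 3 = 3)
d(y) = 6*y (d(y) = (2*y)*3 = 6*y)
C(s, G) = 577/36 (C(s, G) = 4 - (-12 + 1/(6*(-6))) = 4 - (-12 + 1/(-36)) = 4 - (-12 - 1/36) = 4 - 1*(-433/36) = 4 + 433/36 = 577/36)
457257 - C(m, -502) = 457257 - 1*577/36 = 457257 - 577/36 = 16460675/36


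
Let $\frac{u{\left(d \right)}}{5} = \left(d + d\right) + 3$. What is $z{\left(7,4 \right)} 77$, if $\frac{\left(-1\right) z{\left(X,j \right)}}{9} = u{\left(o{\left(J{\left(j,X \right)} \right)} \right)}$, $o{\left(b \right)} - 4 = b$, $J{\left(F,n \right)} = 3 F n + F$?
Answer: $-647955$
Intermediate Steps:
$J{\left(F,n \right)} = F + 3 F n$ ($J{\left(F,n \right)} = 3 F n + F = F + 3 F n$)
$o{\left(b \right)} = 4 + b$
$u{\left(d \right)} = 15 + 10 d$ ($u{\left(d \right)} = 5 \left(\left(d + d\right) + 3\right) = 5 \left(2 d + 3\right) = 5 \left(3 + 2 d\right) = 15 + 10 d$)
$z{\left(X,j \right)} = -495 - 90 j \left(1 + 3 X\right)$ ($z{\left(X,j \right)} = - 9 \left(15 + 10 \left(4 + j \left(1 + 3 X\right)\right)\right) = - 9 \left(15 + \left(40 + 10 j \left(1 + 3 X\right)\right)\right) = - 9 \left(55 + 10 j \left(1 + 3 X\right)\right) = -495 - 90 j \left(1 + 3 X\right)$)
$z{\left(7,4 \right)} 77 = \left(-495 - 360 - 1890 \cdot 4\right) 77 = \left(-495 - 360 - 7560\right) 77 = \left(-8415\right) 77 = -647955$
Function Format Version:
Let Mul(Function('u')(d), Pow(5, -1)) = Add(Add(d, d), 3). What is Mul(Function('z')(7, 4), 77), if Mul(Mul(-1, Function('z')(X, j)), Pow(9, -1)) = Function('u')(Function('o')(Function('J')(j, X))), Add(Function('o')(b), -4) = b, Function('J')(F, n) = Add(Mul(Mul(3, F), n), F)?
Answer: -647955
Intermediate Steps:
Function('J')(F, n) = Add(F, Mul(3, F, n)) (Function('J')(F, n) = Add(Mul(3, F, n), F) = Add(F, Mul(3, F, n)))
Function('o')(b) = Add(4, b)
Function('u')(d) = Add(15, Mul(10, d)) (Function('u')(d) = Mul(5, Add(Add(d, d), 3)) = Mul(5, Add(Mul(2, d), 3)) = Mul(5, Add(3, Mul(2, d))) = Add(15, Mul(10, d)))
Function('z')(X, j) = Add(-495, Mul(-90, j, Add(1, Mul(3, X)))) (Function('z')(X, j) = Mul(-9, Add(15, Mul(10, Add(4, Mul(j, Add(1, Mul(3, X))))))) = Mul(-9, Add(15, Add(40, Mul(10, j, Add(1, Mul(3, X)))))) = Mul(-9, Add(55, Mul(10, j, Add(1, Mul(3, X))))) = Add(-495, Mul(-90, j, Add(1, Mul(3, X)))))
Mul(Function('z')(7, 4), 77) = Mul(Add(-495, Mul(-90, 4), Mul(-270, 7, 4)), 77) = Mul(Add(-495, -360, -7560), 77) = Mul(-8415, 77) = -647955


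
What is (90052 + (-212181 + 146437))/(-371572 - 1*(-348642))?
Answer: -12154/11465 ≈ -1.0601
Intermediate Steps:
(90052 + (-212181 + 146437))/(-371572 - 1*(-348642)) = (90052 - 65744)/(-371572 + 348642) = 24308/(-22930) = 24308*(-1/22930) = -12154/11465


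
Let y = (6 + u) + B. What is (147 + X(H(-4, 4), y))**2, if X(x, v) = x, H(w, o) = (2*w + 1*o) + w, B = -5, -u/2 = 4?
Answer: 19321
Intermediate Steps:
u = -8 (u = -2*4 = -8)
H(w, o) = o + 3*w (H(w, o) = (2*w + o) + w = (o + 2*w) + w = o + 3*w)
y = -7 (y = (6 - 8) - 5 = -2 - 5 = -7)
(147 + X(H(-4, 4), y))**2 = (147 + (4 + 3*(-4)))**2 = (147 + (4 - 12))**2 = (147 - 8)**2 = 139**2 = 19321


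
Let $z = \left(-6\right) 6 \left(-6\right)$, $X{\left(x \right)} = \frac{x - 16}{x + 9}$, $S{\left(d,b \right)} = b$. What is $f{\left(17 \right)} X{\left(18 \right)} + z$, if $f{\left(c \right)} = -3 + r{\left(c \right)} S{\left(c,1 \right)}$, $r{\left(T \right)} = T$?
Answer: $\frac{5860}{27} \approx 217.04$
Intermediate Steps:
$X{\left(x \right)} = \frac{-16 + x}{9 + x}$
$z = 216$ ($z = \left(-36\right) \left(-6\right) = 216$)
$f{\left(c \right)} = -3 + c$ ($f{\left(c \right)} = -3 + c 1 = -3 + c$)
$f{\left(17 \right)} X{\left(18 \right)} + z = \left(-3 + 17\right) \frac{-16 + 18}{9 + 18} + 216 = 14 \cdot \frac{1}{27} \cdot 2 + 216 = 14 \cdot \frac{2}{27} + 216 = \frac{28}{27} + 216 = \frac{5860}{27}$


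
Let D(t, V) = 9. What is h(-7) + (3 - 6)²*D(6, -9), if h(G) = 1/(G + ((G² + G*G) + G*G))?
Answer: 11341/140 ≈ 81.007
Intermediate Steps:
h(G) = 1/(G + 3*G²) (h(G) = 1/(G + ((G² + G²) + G²)) = 1/(G + (2*G² + G²)) = 1/(G + 3*G²))
h(-7) + (3 - 6)²*D(6, -9) = 1/((-7)*(1 + 3*(-7))) + (3 - 6)²*9 = -1/(7*(1 - 21)) + (-3)²*9 = -⅐/(-20) + 9*9 = -⅐*(-1/20) + 81 = 1/140 + 81 = 11341/140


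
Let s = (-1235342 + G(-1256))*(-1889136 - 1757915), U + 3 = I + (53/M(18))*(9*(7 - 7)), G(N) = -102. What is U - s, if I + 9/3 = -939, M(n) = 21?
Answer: -4505727276589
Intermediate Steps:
I = -942 (I = -3 - 939 = -942)
U = -945 (U = -3 + (-942 + (53/21)*(9*(7 - 7))) = -3 + (-942 + (53*(1/21))*(9*0)) = -3 + (-942 + (53/21)*0) = -3 + (-942 + 0) = -3 - 942 = -945)
s = 4505727275644 (s = (-1235342 - 102)*(-1889136 - 1757915) = -1235444*(-3647051) = 4505727275644)
U - s = -945 - 1*4505727275644 = -945 - 4505727275644 = -4505727276589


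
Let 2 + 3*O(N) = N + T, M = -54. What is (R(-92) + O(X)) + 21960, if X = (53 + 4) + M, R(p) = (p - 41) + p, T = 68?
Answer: 21758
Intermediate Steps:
R(p) = -41 + 2*p (R(p) = (-41 + p) + p = -41 + 2*p)
X = 3 (X = (53 + 4) - 54 = 57 - 54 = 3)
O(N) = 22 + N/3 (O(N) = -⅔ + (N + 68)/3 = -⅔ + (68 + N)/3 = -⅔ + (68/3 + N/3) = 22 + N/3)
(R(-92) + O(X)) + 21960 = ((-41 + 2*(-92)) + (22 + (⅓)*3)) + 21960 = ((-41 - 184) + (22 + 1)) + 21960 = (-225 + 23) + 21960 = -202 + 21960 = 21758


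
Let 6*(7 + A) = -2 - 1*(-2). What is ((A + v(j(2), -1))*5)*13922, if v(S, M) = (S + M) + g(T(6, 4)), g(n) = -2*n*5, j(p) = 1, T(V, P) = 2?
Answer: -1879470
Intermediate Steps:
A = -7 (A = -7 + (-2 - 1*(-2))/6 = -7 + (-2 + 2)/6 = -7 + (⅙)*0 = -7 + 0 = -7)
g(n) = -10*n
v(S, M) = -20 + M + S (v(S, M) = (S + M) - 10*2 = (M + S) - 20 = -20 + M + S)
((A + v(j(2), -1))*5)*13922 = ((-7 + (-20 - 1 + 1))*5)*13922 = ((-7 - 20)*5)*13922 = -27*5*13922 = -135*13922 = -1879470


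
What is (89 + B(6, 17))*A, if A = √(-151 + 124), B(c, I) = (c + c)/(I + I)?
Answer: 4557*I*√3/17 ≈ 464.29*I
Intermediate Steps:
B(c, I) = c/I (B(c, I) = (2*c)/((2*I)) = (2*c)*(1/(2*I)) = c/I)
A = 3*I*√3 (A = √(-27) = 3*I*√3 ≈ 5.1962*I)
(89 + B(6, 17))*A = (89 + 6/17)*(3*I*√3) = 1519*(3*I*√3)/17 = 4557*I*√3/17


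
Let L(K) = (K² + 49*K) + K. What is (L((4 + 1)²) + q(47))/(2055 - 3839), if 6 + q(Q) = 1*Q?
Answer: -479/446 ≈ -1.0740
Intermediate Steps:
q(Q) = -6 + Q (q(Q) = -6 + 1*Q = -6 + Q)
L(K) = K² + 50*K
(L((4 + 1)²) + q(47))/(2055 - 3839) = ((4 + 1)²*(50 + (4 + 1)²) + (-6 + 47))/(2055 - 3839) = (5²*(50 + 5²) + 41)/(-1784) = (25*(50 + 25) + 41)*(-1/1784) = (25*75 + 41)*(-1/1784) = (1875 + 41)*(-1/1784) = 1916*(-1/1784) = -479/446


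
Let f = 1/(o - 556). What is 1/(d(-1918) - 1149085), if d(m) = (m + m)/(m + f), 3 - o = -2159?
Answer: -3080307/3539528408479 ≈ -8.7026e-7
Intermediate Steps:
o = 2162 (o = 3 - 1*(-2159) = 3 + 2159 = 2162)
f = 1/1606 (f = 1/(2162 - 556) = 1/1606 ≈ 0.00062266)
d(m) = 2*m/(1/1606 + m) (d(m) = (m + m)/(m + 1/1606) = (2*m)/(1/1606 + m) = 2*m/(1/1606 + m))
1/(d(-1918) - 1149085) = 1/(3212*(-1918)/(1 + 1606*(-1918)) - 1149085) = 1/(3212*(-1918)/(1 - 3080308) - 1149085) = 1/(3212*(-1918)/(-3080307) - 1149085) = 1/(3212*(-1918)*(-1/3080307) - 1149085) = 1/(6160616/3080307 - 1149085) = 1/(-3539528408479/3080307) = -3080307/3539528408479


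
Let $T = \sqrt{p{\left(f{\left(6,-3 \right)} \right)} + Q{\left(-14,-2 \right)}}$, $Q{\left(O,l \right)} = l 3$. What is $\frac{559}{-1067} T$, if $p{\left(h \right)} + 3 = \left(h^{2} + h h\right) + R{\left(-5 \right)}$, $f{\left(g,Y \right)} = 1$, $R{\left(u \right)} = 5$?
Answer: $- \frac{559 i \sqrt{2}}{1067} \approx - 0.7409 i$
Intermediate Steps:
$Q{\left(O,l \right)} = 3 l$
$p{\left(h \right)} = 2 + 2 h^{2}$ ($p{\left(h \right)} = -3 + \left(\left(h^{2} + h h\right) + 5\right) = -3 + \left(\left(h^{2} + h^{2}\right) + 5\right) = -3 + \left(2 h^{2} + 5\right) = -3 + \left(5 + 2 h^{2}\right) = 2 + 2 h^{2}$)
$T = i \sqrt{2}$ ($T = \sqrt{\left(2 + 2 \cdot 1^{2}\right) + 3 \left(-2\right)} = \sqrt{\left(2 + 2 \cdot 1\right) - 6} = \sqrt{\left(2 + 2\right) - 6} = \sqrt{4 - 6} = \sqrt{-2} = i \sqrt{2} \approx 1.4142 i$)
$\frac{559}{-1067} T = \frac{559}{-1067} i \sqrt{2} = 559 \left(- \frac{1}{1067}\right) i \sqrt{2} = - \frac{559 i \sqrt{2}}{1067}$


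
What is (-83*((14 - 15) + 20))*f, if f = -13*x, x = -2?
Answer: -41002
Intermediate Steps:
f = 26 (f = -13*(-2) = 26)
(-83*((14 - 15) + 20))*f = -83*((14 - 15) + 20)*26 = -83*(-1 + 20)*26 = -83*19*26 = -1577*26 = -41002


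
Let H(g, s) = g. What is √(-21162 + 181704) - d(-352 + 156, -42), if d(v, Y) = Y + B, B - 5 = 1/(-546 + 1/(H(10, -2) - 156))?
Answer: 2949675/79717 + 9*√1982 ≈ 437.68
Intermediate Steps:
B = 398439/79717 (B = 5 + 1/(-546 + 1/(10 - 156)) = 5 + 1/(-546 + 1/(-146)) = 5 + 1/(-546 - 1/146) = 5 + 1/(-79717/146) = 5 - 146/79717 = 398439/79717 ≈ 4.9982)
d(v, Y) = 398439/79717 + Y (d(v, Y) = Y + 398439/79717 = 398439/79717 + Y)
√(-21162 + 181704) - d(-352 + 156, -42) = √(-21162 + 181704) - (398439/79717 - 42) = √160542 - 1*(-2949675/79717) = 9*√1982 + 2949675/79717 = 2949675/79717 + 9*√1982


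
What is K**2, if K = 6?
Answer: 36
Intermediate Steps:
K**2 = 6**2 = 36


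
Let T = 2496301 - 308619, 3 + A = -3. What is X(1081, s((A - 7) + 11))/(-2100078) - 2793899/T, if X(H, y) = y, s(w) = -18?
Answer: -325964802547/255239046622 ≈ -1.2771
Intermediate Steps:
A = -6 (A = -3 - 3 = -6)
T = 2187682
X(1081, s((A - 7) + 11))/(-2100078) - 2793899/T = -18/(-2100078) - 2793899/2187682 = -18*(-1/2100078) - 2793899*1/2187682 = 1/116671 - 2793899/2187682 = -325964802547/255239046622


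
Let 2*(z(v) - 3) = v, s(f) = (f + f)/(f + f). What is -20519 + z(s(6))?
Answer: -41031/2 ≈ -20516.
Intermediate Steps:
s(f) = 1 (s(f) = (2*f)/((2*f)) = (2*f)*(1/(2*f)) = 1)
z(v) = 3 + v/2
-20519 + z(s(6)) = -20519 + (3 + (½)*1) = -20519 + (3 + ½) = -20519 + 7/2 = -41031/2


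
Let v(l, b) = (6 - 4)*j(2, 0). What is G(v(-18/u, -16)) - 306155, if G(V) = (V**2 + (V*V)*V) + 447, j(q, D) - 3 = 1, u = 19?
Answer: -305132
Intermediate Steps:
j(q, D) = 4 (j(q, D) = 3 + 1 = 4)
v(l, b) = 8 (v(l, b) = (6 - 4)*4 = 2*4 = 8)
G(V) = 447 + V**2 + V**3 (G(V) = (V**2 + V**2*V) + 447 = (V**2 + V**3) + 447 = 447 + V**2 + V**3)
G(v(-18/u, -16)) - 306155 = (447 + 8**2 + 8**3) - 306155 = (447 + 64 + 512) - 306155 = 1023 - 306155 = -305132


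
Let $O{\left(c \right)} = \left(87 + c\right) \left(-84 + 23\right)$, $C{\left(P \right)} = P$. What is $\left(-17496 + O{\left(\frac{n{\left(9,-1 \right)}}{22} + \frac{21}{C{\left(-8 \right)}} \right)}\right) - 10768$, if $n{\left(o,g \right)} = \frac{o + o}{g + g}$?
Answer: $- \frac{2937961}{88} \approx -33386.0$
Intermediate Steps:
$n{\left(o,g \right)} = \frac{o}{g}$ ($n{\left(o,g \right)} = \frac{2 o}{2 g} = 2 o \frac{1}{2 g} = \frac{o}{g}$)
$O{\left(c \right)} = -5307 - 61 c$ ($O{\left(c \right)} = \left(87 + c\right) \left(-61\right) = -5307 - 61 c$)
$\left(-17496 + O{\left(\frac{n{\left(9,-1 \right)}}{22} + \frac{21}{C{\left(-8 \right)}} \right)}\right) - 10768 = \left(-17496 - \left(5307 + 61 \left(\frac{9 \frac{1}{-1}}{22} + \frac{21}{-8}\right)\right)\right) - 10768 = \left(-17496 - \left(5307 + 61 \left(9 \left(-1\right) \frac{1}{22} + 21 \left(- \frac{1}{8}\right)\right)\right)\right) - 10768 = \left(-17496 - \left(5307 + 61 \left(\left(-9\right) \frac{1}{22} - \frac{21}{8}\right)\right)\right) - 10768 = \left(-17496 - \left(5307 + 61 \left(- \frac{9}{22} - \frac{21}{8}\right)\right)\right) - 10768 = \left(-17496 - \frac{450729}{88}\right) - 10768 = - \frac{1990377}{88} - 10768 = - \frac{2937961}{88}$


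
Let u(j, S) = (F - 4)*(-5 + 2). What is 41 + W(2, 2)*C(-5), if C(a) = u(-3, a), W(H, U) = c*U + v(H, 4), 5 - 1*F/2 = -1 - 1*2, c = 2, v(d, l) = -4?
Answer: 41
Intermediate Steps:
F = 16 (F = 10 - 2*(-1 - 1*2) = 10 - 2*(-1 - 2) = 10 - 2*(-3) = 10 + 6 = 16)
u(j, S) = -36 (u(j, S) = (16 - 4)*(-5 + 2) = 12*(-3) = -36)
W(H, U) = -4 + 2*U (W(H, U) = 2*U - 4 = -4 + 2*U)
C(a) = -36
41 + W(2, 2)*C(-5) = 41 + (-4 + 2*2)*(-36) = 41 + (-4 + 4)*(-36) = 41 + 0*(-36) = 41 + 0 = 41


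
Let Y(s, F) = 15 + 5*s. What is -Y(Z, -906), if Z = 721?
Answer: -3620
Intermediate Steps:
-Y(Z, -906) = -(15 + 5*721) = -(15 + 3605) = -1*3620 = -3620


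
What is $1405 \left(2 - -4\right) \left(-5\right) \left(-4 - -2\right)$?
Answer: $84300$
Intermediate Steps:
$1405 \left(2 - -4\right) \left(-5\right) \left(-4 - -2\right) = 1405 \left(2 + 4\right) \left(-5\right) \left(-4 + 2\right) = 1405 \cdot 6 \left(-5\right) \left(-2\right) = 1405 \left(\left(-30\right) \left(-2\right)\right) = 1405 \cdot 60 = 84300$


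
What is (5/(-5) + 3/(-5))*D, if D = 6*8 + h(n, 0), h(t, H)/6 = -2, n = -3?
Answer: -288/5 ≈ -57.600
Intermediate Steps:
h(t, H) = -12 (h(t, H) = 6*(-2) = -12)
D = 36 (D = 6*8 - 12 = 48 - 12 = 36)
(5/(-5) + 3/(-5))*D = (5/(-5) + 3/(-5))*36 = (5*(-⅕) + 3*(-⅕))*36 = (-1 - ⅗)*36 = -8/5*36 = -288/5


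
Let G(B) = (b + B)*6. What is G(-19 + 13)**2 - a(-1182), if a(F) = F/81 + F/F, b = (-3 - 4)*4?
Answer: 1123999/27 ≈ 41630.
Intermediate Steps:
b = -28 (b = -7*4 = -28)
a(F) = 1 + F/81 (a(F) = F*(1/81) + 1 = F/81 + 1 = 1 + F/81)
G(B) = -168 + 6*B (G(B) = (-28 + B)*6 = -168 + 6*B)
G(-19 + 13)**2 - a(-1182) = (-168 + 6*(-19 + 13))**2 - (1 + (1/81)*(-1182)) = (-168 + 6*(-6))**2 - (1 - 394/27) = (-168 - 36)**2 - 1*(-367/27) = (-204)**2 + 367/27 = 41616 + 367/27 = 1123999/27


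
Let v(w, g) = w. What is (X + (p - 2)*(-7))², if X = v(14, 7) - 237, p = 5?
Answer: 59536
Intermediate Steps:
X = -223 (X = 14 - 237 = -223)
(X + (p - 2)*(-7))² = (-223 + (5 - 2)*(-7))² = (-223 + 3*(-7))² = (-223 - 21)² = (-244)² = 59536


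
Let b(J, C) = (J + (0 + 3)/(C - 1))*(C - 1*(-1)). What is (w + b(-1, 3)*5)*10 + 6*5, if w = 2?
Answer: 150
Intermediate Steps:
b(J, C) = (1 + C)*(J + 3/(-1 + C)) (b(J, C) = (J + 3/(-1 + C))*(C + 1) = (J + 3/(-1 + C))*(1 + C) = (1 + C)*(J + 3/(-1 + C)))
(w + b(-1, 3)*5)*10 + 6*5 = (2 + ((3 - 1*(-1) + 3*3 - 1*3²)/(-1 + 3))*5)*10 + 6*5 = (2 + ((3 + 1 + 9 - 1*9)/2)*5)*10 + 30 = (2 + ((3 + 1 + 9 - 9)/2)*5)*10 + 30 = (2 + ((½)*4)*5)*10 + 30 = (2 + 2*5)*10 + 30 = (2 + 10)*10 + 30 = 12*10 + 30 = 120 + 30 = 150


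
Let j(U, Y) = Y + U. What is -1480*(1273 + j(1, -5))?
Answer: -1878120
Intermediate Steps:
j(U, Y) = U + Y
-1480*(1273 + j(1, -5)) = -1480*(1273 + (1 - 5)) = -1480*(1273 - 4) = -1480*1269 = -1878120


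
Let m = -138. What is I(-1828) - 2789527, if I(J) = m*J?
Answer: -2537263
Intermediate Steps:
I(J) = -138*J
I(-1828) - 2789527 = -138*(-1828) - 2789527 = 252264 - 2789527 = -2537263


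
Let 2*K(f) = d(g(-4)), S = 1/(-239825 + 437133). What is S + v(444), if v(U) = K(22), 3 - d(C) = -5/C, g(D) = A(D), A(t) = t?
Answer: 345291/394616 ≈ 0.87500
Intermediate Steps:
g(D) = D
S = 1/197308 ≈ 5.0682e-6
d(C) = 3 + 5/C (d(C) = 3 - (-5)/C = 3 + 5/C)
K(f) = 7/8 (K(f) = (3 + 5/(-4))/2 = (3 + 5*(-1/4))/2 = (3 - 5/4)/2 = (1/2)*(7/4) = 7/8)
v(U) = 7/8
S + v(444) = 1/197308 + 7/8 = 345291/394616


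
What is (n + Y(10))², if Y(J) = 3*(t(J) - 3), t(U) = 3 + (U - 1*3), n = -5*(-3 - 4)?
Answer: 3136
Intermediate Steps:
n = 35 (n = -5*(-7) = 35)
t(U) = U (t(U) = 3 + (U - 3) = 3 + (-3 + U) = U)
Y(J) = -9 + 3*J (Y(J) = 3*(J - 3) = 3*(-3 + J) = -9 + 3*J)
(n + Y(10))² = (35 + (-9 + 3*10))² = (35 + (-9 + 30))² = (35 + 21)² = 56² = 3136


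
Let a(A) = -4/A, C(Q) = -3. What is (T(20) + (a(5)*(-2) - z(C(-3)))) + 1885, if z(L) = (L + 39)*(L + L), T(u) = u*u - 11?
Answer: 12458/5 ≈ 2491.6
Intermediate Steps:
T(u) = -11 + u² (T(u) = u² - 11 = -11 + u²)
z(L) = 2*L*(39 + L) (z(L) = (39 + L)*(2*L) = 2*L*(39 + L))
(T(20) + (a(5)*(-2) - z(C(-3)))) + 1885 = ((-11 + 20²) + (-4/5*(-2) - 2*(-3)*(39 - 3))) + 1885 = ((-11 + 400) + (-4*⅕*(-2) - 2*(-3)*36)) + 1885 = (389 + (-⅘*(-2) - 1*(-216))) + 1885 = (389 + (8/5 + 216)) + 1885 = (389 + 1088/5) + 1885 = 3033/5 + 1885 = 12458/5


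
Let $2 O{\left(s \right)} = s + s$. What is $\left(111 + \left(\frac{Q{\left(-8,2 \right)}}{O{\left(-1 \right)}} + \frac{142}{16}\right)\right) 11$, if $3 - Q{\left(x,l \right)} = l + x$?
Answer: $\frac{9757}{8} \approx 1219.6$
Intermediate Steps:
$O{\left(s \right)} = s$ ($O{\left(s \right)} = \frac{s + s}{2} = \frac{2 s}{2} = s$)
$Q{\left(x,l \right)} = 3 - l - x$ ($Q{\left(x,l \right)} = 3 - \left(l + x\right) = 3 - l - x$)
$\left(111 + \left(\frac{Q{\left(-8,2 \right)}}{O{\left(-1 \right)}} + \frac{142}{16}\right)\right) 11 = \left(111 + \left(\frac{3 - 2 - -8}{-1} + \frac{142}{16}\right)\right) 11 = \left(111 + \left(\left(3 - 2 + 8\right) \left(-1\right) + 142 \cdot \frac{1}{16}\right)\right) 11 = \left(111 + \left(9 \left(-1\right) + \frac{71}{8}\right)\right) 11 = \left(111 + \left(-9 + \frac{71}{8}\right)\right) 11 = \left(111 - \frac{1}{8}\right) 11 = \frac{887}{8} \cdot 11 = \frac{9757}{8}$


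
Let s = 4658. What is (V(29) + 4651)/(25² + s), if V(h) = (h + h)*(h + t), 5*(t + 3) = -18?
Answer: 9917/8805 ≈ 1.1263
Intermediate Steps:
t = -33/5 (t = -3 + (⅕)*(-18) = -3 - 18/5 = -33/5 ≈ -6.6000)
V(h) = 2*h*(-33/5 + h) (V(h) = (h + h)*(h - 33/5) = (2*h)*(-33/5 + h) = 2*h*(-33/5 + h))
(V(29) + 4651)/(25² + s) = ((⅖)*29*(-33 + 5*29) + 4651)/(25² + 4658) = ((⅖)*29*(-33 + 145) + 4651)/(625 + 4658) = ((⅖)*29*112 + 4651)/5283 = (6496/5 + 4651)*(1/5283) = (29751/5)*(1/5283) = 9917/8805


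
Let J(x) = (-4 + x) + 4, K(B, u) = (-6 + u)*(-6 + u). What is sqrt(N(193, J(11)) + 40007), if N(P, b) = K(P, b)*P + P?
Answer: 5*sqrt(1801) ≈ 212.19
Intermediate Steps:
K(B, u) = (-6 + u)**2
J(x) = x
N(P, b) = P + P*(-6 + b)**2 (N(P, b) = (-6 + b)**2*P + P = P*(-6 + b)**2 + P = P + P*(-6 + b)**2)
sqrt(N(193, J(11)) + 40007) = sqrt(193*(1 + (-6 + 11)**2) + 40007) = sqrt(193*(1 + 5**2) + 40007) = sqrt(193*(1 + 25) + 40007) = sqrt(193*26 + 40007) = sqrt(5018 + 40007) = sqrt(45025) = 5*sqrt(1801)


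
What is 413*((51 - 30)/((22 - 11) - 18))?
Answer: -1239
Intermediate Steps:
413*((51 - 30)/((22 - 11) - 18)) = 413*(21/(11 - 18)) = 413*(21/(-7)) = 413*(21*(-⅐)) = 413*(-3) = -1239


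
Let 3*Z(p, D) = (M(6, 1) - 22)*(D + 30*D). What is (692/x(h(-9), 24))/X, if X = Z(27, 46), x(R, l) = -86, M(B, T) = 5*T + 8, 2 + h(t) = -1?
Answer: 173/91977 ≈ 0.0018809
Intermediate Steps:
h(t) = -3 (h(t) = -2 - 1 = -3)
M(B, T) = 8 + 5*T
Z(p, D) = -93*D (Z(p, D) = (((8 + 5*1) - 22)*(D + 30*D))/3 = (((8 + 5) - 22)*(31*D))/3 = ((13 - 22)*(31*D))/3 = (-279*D)/3 = -93*D)
X = -4278 (X = -93*46 = -4278)
(692/x(h(-9), 24))/X = (692/(-86))/(-4278) = (692*(-1/86))*(-1/4278) = -346/43*(-1/4278) = 173/91977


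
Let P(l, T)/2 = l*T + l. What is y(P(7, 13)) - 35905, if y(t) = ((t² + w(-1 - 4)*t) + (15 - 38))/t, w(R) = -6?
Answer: -7000163/196 ≈ -35715.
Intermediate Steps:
P(l, T) = 2*l + 2*T*l (P(l, T) = 2*(l*T + l) = 2*(T*l + l) = 2*(l + T*l) = 2*l + 2*T*l)
y(t) = (-23 + t² - 6*t)/t (y(t) = ((t² - 6*t) + (15 - 38))/t = ((t² - 6*t) - 23)/t = (-23 + t² - 6*t)/t)
y(P(7, 13)) - 35905 = (-6 + 2*7*(1 + 13) - 23*1/(14*(1 + 13))) - 35905 = (-6 + 2*7*14 - 23/(2*7*14)) - 35905 = (-6 + 196 - 23/196) - 35905 = 37217/196 - 35905 = -7000163/196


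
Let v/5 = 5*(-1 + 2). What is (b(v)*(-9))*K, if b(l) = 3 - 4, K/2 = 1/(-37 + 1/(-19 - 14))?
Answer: -297/611 ≈ -0.48609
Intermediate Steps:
v = 25 (v = 5*(5*(-1 + 2)) = 5*(5*1) = 5*5 = 25)
K = -33/611 (K = 2/(-37 + 1/(-19 - 14)) = 2/(-37 + 1/(-33)) = 2/(-37 - 1/33) = 2/(-1222/33) = 2*(-33/1222) = -33/611 ≈ -0.054010)
b(l) = -1
(b(v)*(-9))*K = -1*(-9)*(-33/611) = 9*(-33/611) = -297/611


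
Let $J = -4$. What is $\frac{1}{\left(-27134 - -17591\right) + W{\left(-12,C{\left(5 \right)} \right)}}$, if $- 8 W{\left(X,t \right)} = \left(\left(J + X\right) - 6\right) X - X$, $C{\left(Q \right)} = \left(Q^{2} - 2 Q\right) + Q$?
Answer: $- \frac{2}{19155} \approx -0.00010441$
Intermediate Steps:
$C{\left(Q \right)} = Q^{2} - Q$
$W{\left(X,t \right)} = \frac{X}{8} - \frac{X \left(-10 + X\right)}{8}$ ($W{\left(X,t \right)} = - \frac{\left(\left(-4 + X\right) - 6\right) X - X}{8} = - \frac{\left(-10 + X\right) X - X}{8} = - \frac{X \left(-10 + X\right) - X}{8} = - \frac{- X + X \left(-10 + X\right)}{8} = \frac{X}{8} - \frac{X \left(-10 + X\right)}{8}$)
$\frac{1}{\left(-27134 - -17591\right) + W{\left(-12,C{\left(5 \right)} \right)}} = \frac{1}{\left(-27134 - -17591\right) + \frac{1}{8} \left(-12\right) \left(11 - -12\right)} = \frac{1}{\left(-27134 + 17591\right) + \frac{1}{8} \left(-12\right) \left(11 + 12\right)} = \frac{1}{-9543 + \frac{1}{8} \left(-12\right) 23} = \frac{1}{-9543 - \frac{69}{2}} = \frac{1}{- \frac{19155}{2}} = - \frac{2}{19155}$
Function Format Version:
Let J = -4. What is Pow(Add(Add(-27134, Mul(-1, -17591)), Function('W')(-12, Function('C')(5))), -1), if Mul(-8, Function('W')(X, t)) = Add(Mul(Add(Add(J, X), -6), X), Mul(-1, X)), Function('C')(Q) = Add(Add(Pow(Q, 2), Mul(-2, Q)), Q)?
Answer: Rational(-2, 19155) ≈ -0.00010441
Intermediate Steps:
Function('C')(Q) = Add(Pow(Q, 2), Mul(-1, Q))
Function('W')(X, t) = Add(Mul(Rational(1, 8), X), Mul(Rational(-1, 8), X, Add(-10, X))) (Function('W')(X, t) = Mul(Rational(-1, 8), Add(Mul(Add(Add(-4, X), -6), X), Mul(-1, X))) = Mul(Rational(-1, 8), Add(Mul(Add(-10, X), X), Mul(-1, X))) = Mul(Rational(-1, 8), Add(Mul(X, Add(-10, X)), Mul(-1, X))) = Mul(Rational(-1, 8), Add(Mul(-1, X), Mul(X, Add(-10, X)))) = Add(Mul(Rational(1, 8), X), Mul(Rational(-1, 8), X, Add(-10, X))))
Pow(Add(Add(-27134, Mul(-1, -17591)), Function('W')(-12, Function('C')(5))), -1) = Pow(Add(Add(-27134, Mul(-1, -17591)), Mul(Rational(1, 8), -12, Add(11, Mul(-1, -12)))), -1) = Pow(Add(Add(-27134, 17591), Mul(Rational(1, 8), -12, Add(11, 12))), -1) = Pow(Add(-9543, Mul(Rational(1, 8), -12, 23)), -1) = Pow(Add(-9543, Rational(-69, 2)), -1) = Pow(Rational(-19155, 2), -1) = Rational(-2, 19155)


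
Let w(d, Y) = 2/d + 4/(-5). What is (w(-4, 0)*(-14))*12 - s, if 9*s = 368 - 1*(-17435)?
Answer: -79187/45 ≈ -1759.7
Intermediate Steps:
w(d, Y) = -⅘ + 2/d (w(d, Y) = 2/d + 4*(-⅕) = 2/d - ⅘ = -⅘ + 2/d)
s = 17803/9 (s = (368 - 1*(-17435))/9 = (368 + 17435)/9 = (⅑)*17803 = 17803/9 ≈ 1978.1)
(w(-4, 0)*(-14))*12 - s = ((-⅘ + 2/(-4))*(-14))*12 - 1*17803/9 = ((-⅘ + 2*(-¼))*(-14))*12 - 17803/9 = ((-⅘ - ½)*(-14))*12 - 17803/9 = -13/10*(-14)*12 - 17803/9 = (91/5)*12 - 17803/9 = 1092/5 - 17803/9 = -79187/45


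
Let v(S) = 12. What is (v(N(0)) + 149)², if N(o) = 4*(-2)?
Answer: 25921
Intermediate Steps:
N(o) = -8
(v(N(0)) + 149)² = (12 + 149)² = 161² = 25921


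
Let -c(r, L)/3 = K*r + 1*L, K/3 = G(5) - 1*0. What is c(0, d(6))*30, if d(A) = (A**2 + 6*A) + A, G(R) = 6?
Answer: -7020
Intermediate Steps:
d(A) = A**2 + 7*A
K = 18 (K = 3*(6 - 1*0) = 3*(6 + 0) = 3*6 = 18)
c(r, L) = -54*r - 3*L (c(r, L) = -3*(18*r + 1*L) = -3*(18*r + L) = -3*(L + 18*r) = -54*r - 3*L)
c(0, d(6))*30 = (-54*0 - 18*(7 + 6))*30 = (0 - 18*13)*30 = (0 - 3*78)*30 = (0 - 234)*30 = -234*30 = -7020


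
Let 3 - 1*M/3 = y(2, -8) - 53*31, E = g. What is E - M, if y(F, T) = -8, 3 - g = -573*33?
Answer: 13950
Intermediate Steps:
g = 18912 (g = 3 - (-573)*33 = 3 - 1*(-18909) = 3 + 18909 = 18912)
E = 18912
M = 4962 (M = 9 - 3*(-8 - 53*31) = 9 - 3*(-8 - 1643) = 9 - 3*(-1651) = 9 + 4953 = 4962)
E - M = 18912 - 1*4962 = 18912 - 4962 = 13950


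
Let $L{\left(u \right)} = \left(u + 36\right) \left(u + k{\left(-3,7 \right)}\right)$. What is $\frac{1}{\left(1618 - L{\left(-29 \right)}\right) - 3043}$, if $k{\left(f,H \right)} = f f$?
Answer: $- \frac{1}{1285} \approx -0.00077821$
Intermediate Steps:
$k{\left(f,H \right)} = f^{2}$
$L{\left(u \right)} = \left(9 + u\right) \left(36 + u\right)$ ($L{\left(u \right)} = \left(u + 36\right) \left(u + \left(-3\right)^{2}\right) = \left(36 + u\right) \left(u + 9\right) = \left(36 + u\right) \left(9 + u\right) = \left(9 + u\right) \left(36 + u\right)$)
$\frac{1}{\left(1618 - L{\left(-29 \right)}\right) - 3043} = \frac{1}{\left(1618 - \left(324 + \left(-29\right)^{2} + 45 \left(-29\right)\right)\right) - 3043} = \frac{1}{\left(1618 - \left(324 + 841 - 1305\right)\right) - 3043} = \frac{1}{\left(1618 - -140\right) - 3043} = \frac{1}{\left(1618 + 140\right) - 3043} = \frac{1}{1758 - 3043} = \frac{1}{-1285} = - \frac{1}{1285}$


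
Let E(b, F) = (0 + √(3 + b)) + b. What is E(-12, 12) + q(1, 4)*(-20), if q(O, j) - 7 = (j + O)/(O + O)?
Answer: -202 + 3*I ≈ -202.0 + 3.0*I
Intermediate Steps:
q(O, j) = 7 + (O + j)/(2*O) (q(O, j) = 7 + (j + O)/(O + O) = 7 + (O + j)/((2*O)) = 7 + (O + j)*(1/(2*O)) = 7 + (O + j)/(2*O))
E(b, F) = b + √(3 + b) (E(b, F) = √(3 + b) + b = b + √(3 + b))
E(-12, 12) + q(1, 4)*(-20) = (-12 + √(3 - 12)) + ((½)*(4 + 15*1)/1)*(-20) = (-12 + √(-9)) + ((½)*1*(4 + 15))*(-20) = (-12 + 3*I) + ((½)*1*19)*(-20) = (-12 + 3*I) + (19/2)*(-20) = (-12 + 3*I) - 190 = -202 + 3*I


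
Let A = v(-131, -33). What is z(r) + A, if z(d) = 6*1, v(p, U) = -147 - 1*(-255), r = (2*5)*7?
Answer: 114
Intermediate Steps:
r = 70 (r = 10*7 = 70)
v(p, U) = 108 (v(p, U) = -147 + 255 = 108)
z(d) = 6
A = 108
z(r) + A = 6 + 108 = 114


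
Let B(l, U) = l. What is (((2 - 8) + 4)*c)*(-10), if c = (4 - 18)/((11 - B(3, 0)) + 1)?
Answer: -280/9 ≈ -31.111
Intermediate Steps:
c = -14/9 (c = (4 - 18)/((11 - 1*3) + 1) = -14/((11 - 3) + 1) = -14/(8 + 1) = -14/9 ≈ -1.5556)
(((2 - 8) + 4)*c)*(-10) = (((2 - 8) + 4)*(-14/9))*(-10) = ((-6 + 4)*(-14/9))*(-10) = -2*(-14/9)*(-10) = (28/9)*(-10) = -280/9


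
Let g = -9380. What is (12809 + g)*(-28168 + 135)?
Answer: -96125157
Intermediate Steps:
(12809 + g)*(-28168 + 135) = (12809 - 9380)*(-28168 + 135) = 3429*(-28033) = -96125157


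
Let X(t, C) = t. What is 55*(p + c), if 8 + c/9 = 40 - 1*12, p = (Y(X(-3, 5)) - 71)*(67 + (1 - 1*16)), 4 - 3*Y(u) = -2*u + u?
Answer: -576620/3 ≈ -1.9221e+5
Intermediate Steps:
Y(u) = 4/3 + u/3 (Y(u) = 4/3 - (-2*u + u)/3 = 4/3 - (-1)*u/3 = 4/3 + u/3)
p = -11024/3 (p = ((4/3 + (1/3)*(-3)) - 71)*(67 + (1 - 1*16)) = ((4/3 - 1) - 71)*(67 + (1 - 16)) = (1/3 - 71)*(67 - 15) = -212/3*52 = -11024/3 ≈ -3674.7)
c = 180 (c = -72 + 9*(40 - 1*12) = -72 + 9*(40 - 12) = -72 + 9*28 = -72 + 252 = 180)
55*(p + c) = 55*(-11024/3 + 180) = 55*(-10484/3) = -576620/3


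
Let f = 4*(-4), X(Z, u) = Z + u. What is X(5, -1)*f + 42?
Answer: -22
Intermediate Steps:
f = -16
X(5, -1)*f + 42 = (5 - 1)*(-16) + 42 = 4*(-16) + 42 = -64 + 42 = -22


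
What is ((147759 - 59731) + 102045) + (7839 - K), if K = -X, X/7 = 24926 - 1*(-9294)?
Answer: 437452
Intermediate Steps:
X = 239540 (X = 7*(24926 - 1*(-9294)) = 7*(24926 + 9294) = 7*34220 = 239540)
K = -239540 (K = -1*239540 = -239540)
((147759 - 59731) + 102045) + (7839 - K) = ((147759 - 59731) + 102045) + (7839 - 1*(-239540)) = (88028 + 102045) + (7839 + 239540) = 190073 + 247379 = 437452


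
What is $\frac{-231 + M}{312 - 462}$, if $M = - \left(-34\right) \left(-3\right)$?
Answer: $\frac{111}{50} \approx 2.22$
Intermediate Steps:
$M = -102$ ($M = \left(-1\right) 102 = -102$)
$\frac{-231 + M}{312 - 462} = \frac{-231 - 102}{312 - 462} = - \frac{333}{-150} = \left(-333\right) \left(- \frac{1}{150}\right) = \frac{111}{50}$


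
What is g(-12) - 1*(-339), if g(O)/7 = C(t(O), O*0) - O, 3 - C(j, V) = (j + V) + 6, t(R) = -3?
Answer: 423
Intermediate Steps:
C(j, V) = -3 - V - j (C(j, V) = 3 - ((j + V) + 6) = 3 - ((V + j) + 6) = 3 - (6 + V + j) = 3 + (-6 - V - j) = -3 - V - j)
g(O) = -7*O (g(O) = 7*((-3 - O*0 - 1*(-3)) - O) = 7*((-3 - 1*0 + 3) - O) = 7*((-3 + 0 + 3) - O) = 7*(0 - O) = 7*(-O) = -7*O)
g(-12) - 1*(-339) = -7*(-12) - 1*(-339) = 84 + 339 = 423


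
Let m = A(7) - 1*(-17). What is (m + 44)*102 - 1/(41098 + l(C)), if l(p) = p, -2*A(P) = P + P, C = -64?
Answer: 226015271/41034 ≈ 5508.0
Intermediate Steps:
A(P) = -P (A(P) = -(P + P)/2 = -P)
m = 10 (m = -1*7 - 1*(-17) = -7 + 17 = 10)
(m + 44)*102 - 1/(41098 + l(C)) = (10 + 44)*102 - 1/(41098 - 64) = 54*102 - 1/41034 = 5508 - 1*1/41034 = 5508 - 1/41034 = 226015271/41034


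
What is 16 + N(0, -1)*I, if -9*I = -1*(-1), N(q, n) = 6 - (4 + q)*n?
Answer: 134/9 ≈ 14.889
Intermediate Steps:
N(q, n) = 6 - n*(4 + q)
I = -1/9 (I = -(-1)*(-1)/9 = -1/9*1 = -1/9 ≈ -0.11111)
16 + N(0, -1)*I = 16 + (6 - 4*(-1) - 1*(-1)*0)*(-1/9) = 16 + (6 + 4 + 0)*(-1/9) = 16 + 10*(-1/9) = 16 - 10/9 = 134/9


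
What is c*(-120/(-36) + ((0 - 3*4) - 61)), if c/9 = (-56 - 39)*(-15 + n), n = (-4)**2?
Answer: 59565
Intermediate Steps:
n = 16
c = -855 (c = 9*((-56 - 39)*(-15 + 16)) = 9*(-95*1) = 9*(-95) = -855)
c*(-120/(-36) + ((0 - 3*4) - 61)) = -855*(-120/(-36) + ((0 - 3*4) - 61)) = -855*(-120*(-1/36) + ((0 - 12) - 61)) = -855*(10/3 + (-12 - 61)) = -855*(10/3 - 73) = -855*(-209/3) = 59565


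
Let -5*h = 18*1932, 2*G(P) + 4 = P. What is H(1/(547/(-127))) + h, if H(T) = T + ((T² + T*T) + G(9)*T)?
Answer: -20812693203/2992090 ≈ -6955.9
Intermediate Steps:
G(P) = -2 + P/2
h = -34776/5 (h = -18*1932/5 = -⅕*34776 = -34776/5 ≈ -6955.2)
H(T) = 2*T² + 7*T/2 (H(T) = T + ((T² + T*T) + (-2 + (½)*9)*T) = T + ((T² + T²) + (-2 + 9/2)*T) = T + (2*T² + 5*T/2) = 2*T² + 7*T/2)
H(1/(547/(-127))) + h = (7 + 4/((547/(-127))))/(2*((547/(-127)))) - 34776/5 = (7 + 4/((547*(-1/127))))/(2*((547*(-1/127)))) - 34776/5 = (7 + 4/(-547/127))/(2*(-547/127)) - 34776/5 = (½)*(-127/547)*(7 + 4*(-127/547)) - 34776/5 = (½)*(-127/547)*(7 - 508/547) - 34776/5 = (½)*(-127/547)*(3321/547) - 34776/5 = -421767/598418 - 34776/5 = -20812693203/2992090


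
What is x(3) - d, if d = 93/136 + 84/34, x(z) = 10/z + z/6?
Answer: 277/408 ≈ 0.67892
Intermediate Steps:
x(z) = 10/z + z/6 (x(z) = 10/z + z*(1/6) = 10/z + z/6)
d = 429/136 (d = 93*(1/136) + 84*(1/34) = 93/136 + 42/17 = 429/136 ≈ 3.1544)
x(3) - d = (10/3 + (1/6)*3) - 1*429/136 = (10*(1/3) + 1/2) - 429/136 = (10/3 + 1/2) - 429/136 = 23/6 - 429/136 = 277/408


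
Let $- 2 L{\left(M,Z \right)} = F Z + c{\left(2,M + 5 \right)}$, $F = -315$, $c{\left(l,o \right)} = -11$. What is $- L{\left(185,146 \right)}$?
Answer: $- \frac{46001}{2} \approx -23001.0$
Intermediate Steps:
$L{\left(M,Z \right)} = \frac{11}{2} + \frac{315 Z}{2}$ ($L{\left(M,Z \right)} = - \frac{- 315 Z - 11}{2} = - \frac{-11 - 315 Z}{2} = \frac{11}{2} + \frac{315 Z}{2}$)
$- L{\left(185,146 \right)} = - (\frac{11}{2} + \frac{315}{2} \cdot 146) = - (\frac{11}{2} + 22995) = \left(-1\right) \frac{46001}{2} = - \frac{46001}{2}$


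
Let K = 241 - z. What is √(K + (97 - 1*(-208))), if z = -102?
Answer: 18*√2 ≈ 25.456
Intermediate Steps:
K = 343 (K = 241 - 1*(-102) = 241 + 102 = 343)
√(K + (97 - 1*(-208))) = √(343 + (97 - 1*(-208))) = √(343 + (97 + 208)) = √(343 + 305) = √648 = 18*√2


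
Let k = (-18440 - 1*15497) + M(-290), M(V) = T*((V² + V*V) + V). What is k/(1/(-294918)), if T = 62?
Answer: -3060211613394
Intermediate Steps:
M(V) = 62*V + 124*V² (M(V) = 62*((V² + V*V) + V) = 62*((V² + V²) + V) = 62*(2*V² + V) = 62*(V + 2*V²) = 62*V + 124*V²)
k = 10376483 (k = (-18440 - 1*15497) + 62*(-290)*(1 + 2*(-290)) = (-18440 - 15497) + 62*(-290)*(1 - 580) = -33937 + 62*(-290)*(-579) = -33937 + 10410420 = 10376483)
k/(1/(-294918)) = 10376483/(1/(-294918)) = 10376483/(-1/294918) = 10376483*(-294918) = -3060211613394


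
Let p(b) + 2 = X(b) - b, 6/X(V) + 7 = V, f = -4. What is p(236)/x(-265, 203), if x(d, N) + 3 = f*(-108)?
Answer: -4192/7557 ≈ -0.55472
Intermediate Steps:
X(V) = 6/(-7 + V)
p(b) = -2 - b + 6/(-7 + b) (p(b) = -2 + (6/(-7 + b) - b) = -2 + (-b + 6/(-7 + b)) = -2 - b + 6/(-7 + b))
x(d, N) = 429 (x(d, N) = -3 - 4*(-108) = -3 + 432 = 429)
p(236)/x(-265, 203) = ((20 - 1*236² + 5*236)/(-7 + 236))/429 = ((20 - 1*55696 + 1180)/229)*(1/429) = ((20 - 55696 + 1180)/229)*(1/429) = ((1/229)*(-54496))*(1/429) = -54496/229*1/429 = -4192/7557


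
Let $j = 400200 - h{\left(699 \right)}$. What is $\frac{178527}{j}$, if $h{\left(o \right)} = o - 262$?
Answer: $\frac{178527}{399763} \approx 0.44658$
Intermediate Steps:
$h{\left(o \right)} = -262 + o$ ($h{\left(o \right)} = o - 262 = -262 + o$)
$j = 399763$ ($j = 400200 - \left(-262 + 699\right) = 400200 - 437 = 399763$)
$\frac{178527}{j} = \frac{178527}{399763}$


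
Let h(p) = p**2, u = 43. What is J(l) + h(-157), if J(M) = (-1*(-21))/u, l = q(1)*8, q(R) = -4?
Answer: 1059928/43 ≈ 24650.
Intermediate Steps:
l = -32 (l = -4*8 = -32)
J(M) = 21/43 (J(M) = -1*(-21)/43 = 21*(1/43) = 21/43)
J(l) + h(-157) = 21/43 + (-157)**2 = 21/43 + 24649 = 1059928/43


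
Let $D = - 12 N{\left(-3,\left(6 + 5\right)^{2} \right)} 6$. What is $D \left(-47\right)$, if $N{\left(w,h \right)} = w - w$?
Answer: $0$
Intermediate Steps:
$N{\left(w,h \right)} = 0$
$D = 0$ ($D = \left(-12\right) 0 \cdot 6 = 0 \cdot 6 = 0$)
$D \left(-47\right) = 0 \left(-47\right) = 0$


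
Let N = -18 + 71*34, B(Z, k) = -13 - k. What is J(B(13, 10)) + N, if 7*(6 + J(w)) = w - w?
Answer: 2390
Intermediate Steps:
J(w) = -6 (J(w) = -6 + (w - w)/7 = -6 + (⅐)*0 = -6 + 0 = -6)
N = 2396 (N = -18 + 2414 = 2396)
J(B(13, 10)) + N = -6 + 2396 = 2390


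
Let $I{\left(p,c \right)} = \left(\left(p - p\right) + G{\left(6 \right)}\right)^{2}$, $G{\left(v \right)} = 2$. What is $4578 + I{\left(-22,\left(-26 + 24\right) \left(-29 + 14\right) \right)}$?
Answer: $4582$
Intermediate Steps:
$I{\left(p,c \right)} = 4$ ($I{\left(p,c \right)} = \left(\left(p - p\right) + 2\right)^{2} = \left(0 + 2\right)^{2} = 2^{2} = 4$)
$4578 + I{\left(-22,\left(-26 + 24\right) \left(-29 + 14\right) \right)} = 4578 + 4 = 4582$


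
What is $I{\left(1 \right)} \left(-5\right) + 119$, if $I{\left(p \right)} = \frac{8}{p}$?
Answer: $79$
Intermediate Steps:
$I{\left(1 \right)} \left(-5\right) + 119 = \frac{8}{1} \left(-5\right) + 119 = 8 \cdot 1 \left(-5\right) + 119 = 8 \left(-5\right) + 119 = -40 + 119 = 79$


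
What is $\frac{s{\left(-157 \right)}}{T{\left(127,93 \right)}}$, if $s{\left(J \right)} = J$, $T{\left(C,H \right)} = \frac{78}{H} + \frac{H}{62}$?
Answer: $- \frac{9734}{145} \approx -67.131$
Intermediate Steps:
$T{\left(C,H \right)} = \frac{78}{H} + \frac{H}{62}$ ($T{\left(C,H \right)} = \frac{78}{H} + H \frac{1}{62} = \frac{78}{H} + \frac{H}{62}$)
$\frac{s{\left(-157 \right)}}{T{\left(127,93 \right)}} = - \frac{157}{\frac{78}{93} + \frac{1}{62} \cdot 93} = - \frac{157}{78 \cdot \frac{1}{93} + \frac{3}{2}} = - \frac{157}{\frac{26}{31} + \frac{3}{2}} = - \frac{157}{\frac{145}{62}} = \left(-157\right) \frac{62}{145} = - \frac{9734}{145}$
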